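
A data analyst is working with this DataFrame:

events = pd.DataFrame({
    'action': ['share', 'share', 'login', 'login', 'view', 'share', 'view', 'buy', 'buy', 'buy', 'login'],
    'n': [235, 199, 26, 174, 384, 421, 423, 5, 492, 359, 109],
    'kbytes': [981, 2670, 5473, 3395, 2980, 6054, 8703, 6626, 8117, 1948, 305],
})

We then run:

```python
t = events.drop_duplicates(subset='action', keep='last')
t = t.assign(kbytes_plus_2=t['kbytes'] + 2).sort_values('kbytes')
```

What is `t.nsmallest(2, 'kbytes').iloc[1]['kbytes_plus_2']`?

1950

drop duplicate action (keep=last):
   action    n  kbytes
5   share  421    6054
6    view  423    8703
9     buy  359    1948
10  login  109     305
add column kbytes_plus_2 = t['kbytes'] + 2:
   action    n  kbytes  kbytes_plus_2
5   share  421    6054           6056
6    view  423    8703           8705
9     buy  359    1948           1950
10  login  109     305            307
sort by kbytes:
   action    n  kbytes  kbytes_plus_2
10  login  109     305            307
9     buy  359    1948           1950
5   share  421    6054           6056
6    view  423    8703           8705
take 2 rows with smallest kbytes:
   action    n  kbytes  kbytes_plus_2
10  login  109     305            307
9     buy  359    1948           1950
So iloc[1]['kbytes_plus_2'] = 1950.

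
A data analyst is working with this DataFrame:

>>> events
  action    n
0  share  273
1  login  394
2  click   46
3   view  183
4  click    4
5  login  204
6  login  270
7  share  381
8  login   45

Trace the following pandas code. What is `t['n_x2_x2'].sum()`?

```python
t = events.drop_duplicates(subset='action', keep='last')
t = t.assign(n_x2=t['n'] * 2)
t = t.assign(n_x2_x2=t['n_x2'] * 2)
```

drop duplicate action (keep=last):
  action    n
3   view  183
4  click    4
7  share  381
8  login   45
add column n_x2 = t['n'] * 2:
  action    n  n_x2
3   view  183   366
4  click    4     8
7  share  381   762
8  login   45    90
add column n_x2_x2 = t['n_x2'] * 2:
  action    n  n_x2  n_x2_x2
3   view  183   366      732
4  click    4     8       16
7  share  381   762     1524
8  login   45    90      180

2452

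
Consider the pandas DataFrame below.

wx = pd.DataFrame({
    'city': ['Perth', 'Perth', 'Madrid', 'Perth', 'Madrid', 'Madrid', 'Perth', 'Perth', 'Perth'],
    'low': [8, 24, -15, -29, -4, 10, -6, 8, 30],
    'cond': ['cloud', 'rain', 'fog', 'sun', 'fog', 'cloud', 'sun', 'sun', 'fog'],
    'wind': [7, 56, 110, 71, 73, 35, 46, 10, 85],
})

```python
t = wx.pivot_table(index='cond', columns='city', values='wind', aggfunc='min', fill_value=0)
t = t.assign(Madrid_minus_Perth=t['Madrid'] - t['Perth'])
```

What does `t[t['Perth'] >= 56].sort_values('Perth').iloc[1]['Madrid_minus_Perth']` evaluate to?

-12

pivot: rows=cond, cols=city, min(wind):
city   Madrid  Perth
cond                
cloud      35      7
fog        73     85
rain        0     56
sun         0     10
add column Madrid_minus_Perth = t['Madrid'] - t['Perth']:
city   Madrid  Perth  Madrid_minus_Perth
cond                                    
cloud      35      7                  28
fog        73     85                 -12
rain        0     56                 -56
sun         0     10                 -10
filter rows where Perth >= 56:
city  Madrid  Perth  Madrid_minus_Perth
cond                                   
fog       73     85                 -12
rain       0     56                 -56
sort by Perth:
city  Madrid  Perth  Madrid_minus_Perth
cond                                   
rain       0     56                 -56
fog       73     85                 -12
Reading off the value at position 1, column 'Madrid_minus_Perth', we get -12.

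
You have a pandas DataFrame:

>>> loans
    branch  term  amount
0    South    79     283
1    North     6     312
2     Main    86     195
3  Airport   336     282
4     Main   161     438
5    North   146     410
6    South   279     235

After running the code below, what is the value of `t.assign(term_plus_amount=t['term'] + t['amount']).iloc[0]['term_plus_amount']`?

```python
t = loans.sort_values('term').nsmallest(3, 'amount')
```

sort by term:
    branch  term  amount
1    North     6     312
0    South    79     283
2     Main    86     195
5    North   146     410
4     Main   161     438
6    South   279     235
3  Airport   336     282
take 3 rows with smallest amount:
    branch  term  amount
2     Main    86     195
6    South   279     235
3  Airport   336     282
add column term_plus_amount = t['term'] + t['amount']:
    branch  term  amount  term_plus_amount
2     Main    86     195               281
6    South   279     235               514
3  Airport   336     282               618
Reading off the value at position 0, column 'term_plus_amount', we get 281.

281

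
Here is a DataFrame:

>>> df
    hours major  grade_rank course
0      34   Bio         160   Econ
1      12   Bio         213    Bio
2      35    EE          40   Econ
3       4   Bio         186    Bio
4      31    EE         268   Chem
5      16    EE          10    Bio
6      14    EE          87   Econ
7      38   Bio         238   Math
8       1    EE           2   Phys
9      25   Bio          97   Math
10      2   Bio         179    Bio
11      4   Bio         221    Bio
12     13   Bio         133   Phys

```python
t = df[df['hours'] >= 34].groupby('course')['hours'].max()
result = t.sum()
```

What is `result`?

73

filter rows where hours >= 34:
   hours major  grade_rank course
0     34   Bio         160   Econ
2     35    EE          40   Econ
7     38   Bio         238   Math
group by course, max of hours:
course
Econ    35
Math    38
Name: hours, dtype: int64
Finally, sum of the resulting series = 73.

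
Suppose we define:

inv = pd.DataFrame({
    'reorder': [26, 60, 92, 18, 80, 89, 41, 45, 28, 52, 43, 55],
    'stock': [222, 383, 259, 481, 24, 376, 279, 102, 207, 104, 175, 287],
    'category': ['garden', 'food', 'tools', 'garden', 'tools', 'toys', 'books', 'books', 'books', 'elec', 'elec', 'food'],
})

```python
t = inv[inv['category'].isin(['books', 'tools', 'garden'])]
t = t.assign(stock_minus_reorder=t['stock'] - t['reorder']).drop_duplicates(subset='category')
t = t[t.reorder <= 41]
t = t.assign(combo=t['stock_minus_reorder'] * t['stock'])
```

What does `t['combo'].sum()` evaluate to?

filter rows where category in ['books', 'tools', 'garden']:
   reorder  stock category
0       26    222   garden
2       92    259    tools
3       18    481   garden
4       80     24    tools
6       41    279    books
7       45    102    books
8       28    207    books
add column stock_minus_reorder = t['stock'] - t['reorder']:
   reorder  stock category  stock_minus_reorder
0       26    222   garden                  196
2       92    259    tools                  167
3       18    481   garden                  463
4       80     24    tools                  -56
6       41    279    books                  238
7       45    102    books                   57
8       28    207    books                  179
drop duplicate category (keep=first):
   reorder  stock category  stock_minus_reorder
0       26    222   garden                  196
2       92    259    tools                  167
6       41    279    books                  238
filter rows where reorder <= 41:
   reorder  stock category  stock_minus_reorder
0       26    222   garden                  196
6       41    279    books                  238
add column combo = t['stock_minus_reorder'] * t['stock']:
   reorder  stock category  stock_minus_reorder  combo
0       26    222   garden                  196  43512
6       41    279    books                  238  66402
sum of column 'combo' → 109914

109914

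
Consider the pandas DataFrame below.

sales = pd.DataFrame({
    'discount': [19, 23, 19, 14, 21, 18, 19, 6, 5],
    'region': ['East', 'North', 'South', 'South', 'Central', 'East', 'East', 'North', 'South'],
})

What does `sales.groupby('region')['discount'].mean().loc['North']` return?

14.5

group by region, mean of discount:
region
Central    21.000000
East       18.666667
North      14.500000
South      12.666667
Name: discount, dtype: float64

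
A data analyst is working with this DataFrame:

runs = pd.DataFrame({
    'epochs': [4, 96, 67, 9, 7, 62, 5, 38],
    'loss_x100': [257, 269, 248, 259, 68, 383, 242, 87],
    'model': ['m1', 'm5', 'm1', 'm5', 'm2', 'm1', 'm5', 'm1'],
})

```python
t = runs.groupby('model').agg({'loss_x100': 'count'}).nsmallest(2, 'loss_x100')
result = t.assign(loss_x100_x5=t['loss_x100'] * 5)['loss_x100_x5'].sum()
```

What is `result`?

group by model, count of loss_x100:
       loss_x100
model           
m1             4
m2             1
m5             3
take 2 rows with smallest loss_x100:
       loss_x100
model           
m2             1
m5             3
add column loss_x100_x5 = t['loss_x100'] * 5:
       loss_x100  loss_x100_x5
model                         
m2             1             5
m5             3            15
Taking the sum of column 'loss_x100_x5' gives 20.

20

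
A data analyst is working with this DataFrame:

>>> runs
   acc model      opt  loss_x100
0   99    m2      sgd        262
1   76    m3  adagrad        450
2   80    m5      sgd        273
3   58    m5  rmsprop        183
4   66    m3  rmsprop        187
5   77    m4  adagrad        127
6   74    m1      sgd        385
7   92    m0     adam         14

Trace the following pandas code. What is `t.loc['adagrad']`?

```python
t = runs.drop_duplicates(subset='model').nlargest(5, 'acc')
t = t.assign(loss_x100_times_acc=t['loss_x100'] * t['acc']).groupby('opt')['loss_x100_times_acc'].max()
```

drop duplicate model (keep=first):
   acc model      opt  loss_x100
0   99    m2      sgd        262
1   76    m3  adagrad        450
2   80    m5      sgd        273
5   77    m4  adagrad        127
6   74    m1      sgd        385
7   92    m0     adam         14
take 5 rows with largest acc:
   acc model      opt  loss_x100
0   99    m2      sgd        262
7   92    m0     adam         14
2   80    m5      sgd        273
5   77    m4  adagrad        127
1   76    m3  adagrad        450
add column loss_x100_times_acc = t['loss_x100'] * t['acc']:
   acc model      opt  loss_x100  loss_x100_times_acc
0   99    m2      sgd        262                25938
7   92    m0     adam         14                 1288
2   80    m5      sgd        273                21840
5   77    m4  adagrad        127                 9779
1   76    m3  adagrad        450                34200
group by opt, max of loss_x100_times_acc:
opt
adagrad    34200
adam        1288
sgd        25938
Name: loss_x100_times_acc, dtype: int64
So loc['adagrad'] = 34200.

34200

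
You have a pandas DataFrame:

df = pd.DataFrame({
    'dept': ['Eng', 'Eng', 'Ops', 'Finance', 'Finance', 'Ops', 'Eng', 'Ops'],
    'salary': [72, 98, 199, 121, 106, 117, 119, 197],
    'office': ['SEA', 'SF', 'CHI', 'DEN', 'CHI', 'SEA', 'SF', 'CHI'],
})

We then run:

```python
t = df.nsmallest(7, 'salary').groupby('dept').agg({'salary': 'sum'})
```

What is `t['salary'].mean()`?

take 7 rows with smallest salary:
      dept  salary office
0      Eng      72    SEA
1      Eng      98     SF
4  Finance     106    CHI
5      Ops     117    SEA
6      Eng     119     SF
3  Finance     121    DEN
7      Ops     197    CHI
group by dept, sum of salary:
         salary
dept           
Eng         289
Finance     227
Ops         314
The mean of column 'salary' is 276.666666667.

276.666666667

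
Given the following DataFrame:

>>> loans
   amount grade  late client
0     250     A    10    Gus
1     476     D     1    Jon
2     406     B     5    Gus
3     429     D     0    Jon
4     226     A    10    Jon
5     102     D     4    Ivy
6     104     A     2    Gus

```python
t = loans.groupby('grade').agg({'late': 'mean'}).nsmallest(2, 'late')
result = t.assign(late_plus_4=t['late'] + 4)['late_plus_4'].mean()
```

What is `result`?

7.33333333333

group by grade, mean of late:
           late
grade          
A      7.333333
B      5.000000
D      1.666667
take 2 rows with smallest late:
           late
grade          
D      1.666667
B      5.000000
add column late_plus_4 = t['late'] + 4:
           late  late_plus_4
grade                       
D      1.666667     5.666667
B      5.000000     9.000000
Hence 7.33333333333.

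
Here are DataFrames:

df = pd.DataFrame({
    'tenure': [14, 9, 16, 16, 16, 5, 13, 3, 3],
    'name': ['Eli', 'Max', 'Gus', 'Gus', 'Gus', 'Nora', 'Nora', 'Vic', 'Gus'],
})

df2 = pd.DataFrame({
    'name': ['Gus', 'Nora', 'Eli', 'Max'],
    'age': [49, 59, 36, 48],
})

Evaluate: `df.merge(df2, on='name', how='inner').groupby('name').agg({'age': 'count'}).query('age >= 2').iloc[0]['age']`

4

merge on 'name' (how='inner') → 8 rows:
   tenure  name  age
0      14   Eli   36
1       9   Max   48
2      16   Gus   49
3      16   Gus   49
4      16   Gus   49
5       5  Nora   59
6      13  Nora   59
7       3   Gus   49
group by name, count of age:
      age
name     
Eli     1
Gus     4
Max     1
Nora    2
filter rows where age >= 2:
      age
name     
Gus     4
Nora    2
Hence 4.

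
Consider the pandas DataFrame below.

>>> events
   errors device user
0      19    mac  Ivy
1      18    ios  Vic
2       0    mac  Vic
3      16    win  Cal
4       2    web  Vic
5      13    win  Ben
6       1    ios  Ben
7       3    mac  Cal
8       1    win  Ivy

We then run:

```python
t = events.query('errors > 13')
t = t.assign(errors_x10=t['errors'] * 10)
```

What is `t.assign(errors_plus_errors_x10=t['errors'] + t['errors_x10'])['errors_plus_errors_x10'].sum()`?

filter rows where errors > 13:
   errors device user
0      19    mac  Ivy
1      18    ios  Vic
3      16    win  Cal
add column errors_x10 = t['errors'] * 10:
   errors device user  errors_x10
0      19    mac  Ivy         190
1      18    ios  Vic         180
3      16    win  Cal         160
add column errors_plus_errors_x10 = t['errors'] + t['errors_x10']:
   errors device user  errors_x10  errors_plus_errors_x10
0      19    mac  Ivy         190                     209
1      18    ios  Vic         180                     198
3      16    win  Cal         160                     176

583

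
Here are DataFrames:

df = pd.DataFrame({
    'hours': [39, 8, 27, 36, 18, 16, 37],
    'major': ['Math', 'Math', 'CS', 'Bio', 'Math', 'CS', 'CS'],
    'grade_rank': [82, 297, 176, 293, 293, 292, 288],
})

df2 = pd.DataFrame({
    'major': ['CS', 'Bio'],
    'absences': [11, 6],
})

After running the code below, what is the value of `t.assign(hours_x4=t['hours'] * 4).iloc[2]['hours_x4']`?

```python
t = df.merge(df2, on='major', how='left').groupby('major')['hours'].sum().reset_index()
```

260

merge on 'major' (how='left') → 7 rows:
   hours major  grade_rank  absences
0     39  Math          82       NaN
1      8  Math         297       NaN
2     27    CS         176      11.0
3     36   Bio         293       6.0
4     18  Math         293       NaN
5     16    CS         292      11.0
6     37    CS         288      11.0
group by major, sum of hours:
major
Bio     36
CS      80
Math    65
Name: hours, dtype: int64
reset_index():
  major  hours
0   Bio     36
1    CS     80
2  Math     65
add column hours_x4 = t['hours'] * 4:
  major  hours  hours_x4
0   Bio     36       144
1    CS     80       320
2  Math     65       260
So iloc[2]['hours_x4'] = 260.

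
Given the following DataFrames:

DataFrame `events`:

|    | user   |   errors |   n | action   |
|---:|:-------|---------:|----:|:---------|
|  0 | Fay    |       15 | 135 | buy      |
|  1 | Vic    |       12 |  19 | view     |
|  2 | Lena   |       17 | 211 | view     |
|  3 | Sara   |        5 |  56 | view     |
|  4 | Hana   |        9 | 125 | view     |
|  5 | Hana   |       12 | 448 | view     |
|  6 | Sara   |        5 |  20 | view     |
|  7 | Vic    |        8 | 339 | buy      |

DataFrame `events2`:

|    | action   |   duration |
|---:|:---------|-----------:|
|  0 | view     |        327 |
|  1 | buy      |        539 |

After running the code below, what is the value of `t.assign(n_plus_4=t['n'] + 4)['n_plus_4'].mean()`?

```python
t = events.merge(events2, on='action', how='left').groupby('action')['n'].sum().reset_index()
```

merge on 'action' (how='left') → 8 rows:
   user  errors    n action  duration
0   Fay      15  135    buy       539
1   Vic      12   19   view       327
2  Lena      17  211   view       327
3  Sara       5   56   view       327
4  Hana       9  125   view       327
5  Hana      12  448   view       327
6  Sara       5   20   view       327
7   Vic       8  339    buy       539
group by action, sum of n:
action
buy     474
view    879
Name: n, dtype: int64
reset_index():
  action    n
0    buy  474
1   view  879
add column n_plus_4 = t['n'] + 4:
  action    n  n_plus_4
0    buy  474       478
1   view  879       883
Taking the mean of column 'n_plus_4' gives 680.5.

680.5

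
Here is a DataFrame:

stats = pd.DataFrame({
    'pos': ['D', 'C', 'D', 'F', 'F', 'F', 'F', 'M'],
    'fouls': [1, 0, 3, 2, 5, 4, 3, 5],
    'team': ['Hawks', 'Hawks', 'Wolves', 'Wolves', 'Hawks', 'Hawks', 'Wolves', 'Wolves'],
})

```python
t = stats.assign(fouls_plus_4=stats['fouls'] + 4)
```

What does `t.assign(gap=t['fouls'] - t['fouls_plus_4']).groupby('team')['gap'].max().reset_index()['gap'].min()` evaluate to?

add column fouls_plus_4 = stats['fouls'] + 4:
  pos  fouls    team  fouls_plus_4
0   D      1   Hawks             5
1   C      0   Hawks             4
2   D      3  Wolves             7
3   F      2  Wolves             6
4   F      5   Hawks             9
5   F      4   Hawks             8
6   F      3  Wolves             7
7   M      5  Wolves             9
add column gap = t['fouls'] - t['fouls_plus_4']:
  pos  fouls    team  fouls_plus_4  gap
0   D      1   Hawks             5   -4
1   C      0   Hawks             4   -4
2   D      3  Wolves             7   -4
3   F      2  Wolves             6   -4
4   F      5   Hawks             9   -4
5   F      4   Hawks             8   -4
6   F      3  Wolves             7   -4
7   M      5  Wolves             9   -4
group by team, max of gap:
team
Hawks    -4
Wolves   -4
Name: gap, dtype: int64
reset_index():
     team  gap
0   Hawks   -4
1  Wolves   -4
min of column 'gap' → -4

-4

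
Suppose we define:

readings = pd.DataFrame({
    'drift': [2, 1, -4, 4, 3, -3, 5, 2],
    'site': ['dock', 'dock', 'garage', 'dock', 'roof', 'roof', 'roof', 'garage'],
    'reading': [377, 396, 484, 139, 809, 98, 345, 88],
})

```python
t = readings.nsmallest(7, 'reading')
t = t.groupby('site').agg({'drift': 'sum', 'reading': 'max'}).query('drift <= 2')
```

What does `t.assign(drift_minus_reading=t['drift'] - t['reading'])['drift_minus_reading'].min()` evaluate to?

take 7 rows with smallest reading:
   drift    site  reading
7      2  garage       88
5     -3    roof       98
3      4    dock      139
6      5    roof      345
0      2    dock      377
1      1    dock      396
2     -4  garage      484
group by site: sum(drift), max(reading):
        drift  reading
site                  
dock        7      396
garage     -2      484
roof        2      345
filter rows where drift <= 2:
        drift  reading
site                  
garage     -2      484
roof        2      345
add column drift_minus_reading = t['drift'] - t['reading']:
        drift  reading  drift_minus_reading
site                                       
garage     -2      484                 -486
roof        2      345                 -343
min of column 'drift_minus_reading' → -486

-486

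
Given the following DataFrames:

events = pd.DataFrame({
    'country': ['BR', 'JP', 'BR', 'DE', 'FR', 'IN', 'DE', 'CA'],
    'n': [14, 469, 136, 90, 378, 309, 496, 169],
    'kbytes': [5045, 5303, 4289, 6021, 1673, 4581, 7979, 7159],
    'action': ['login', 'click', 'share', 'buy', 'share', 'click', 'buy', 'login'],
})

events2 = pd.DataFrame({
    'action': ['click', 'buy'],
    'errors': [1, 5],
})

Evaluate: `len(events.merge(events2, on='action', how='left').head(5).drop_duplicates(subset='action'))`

merge on 'action' (how='left') → 8 rows:
  country    n  kbytes action  errors
0      BR   14    5045  login     NaN
1      JP  469    5303  click     1.0
2      BR  136    4289  share     NaN
3      DE   90    6021    buy     5.0
4      FR  378    1673  share     NaN
5      IN  309    4581  click     1.0
6      DE  496    7979    buy     5.0
7      CA  169    7159  login     NaN
take first 5 rows:
  country    n  kbytes action  errors
0      BR   14    5045  login     NaN
1      JP  469    5303  click     1.0
2      BR  136    4289  share     NaN
3      DE   90    6021    buy     5.0
4      FR  378    1673  share     NaN
drop duplicate action (keep=first):
  country    n  kbytes action  errors
0      BR   14    5045  login     NaN
1      JP  469    5303  click     1.0
2      BR  136    4289  share     NaN
3      DE   90    6021    buy     5.0

4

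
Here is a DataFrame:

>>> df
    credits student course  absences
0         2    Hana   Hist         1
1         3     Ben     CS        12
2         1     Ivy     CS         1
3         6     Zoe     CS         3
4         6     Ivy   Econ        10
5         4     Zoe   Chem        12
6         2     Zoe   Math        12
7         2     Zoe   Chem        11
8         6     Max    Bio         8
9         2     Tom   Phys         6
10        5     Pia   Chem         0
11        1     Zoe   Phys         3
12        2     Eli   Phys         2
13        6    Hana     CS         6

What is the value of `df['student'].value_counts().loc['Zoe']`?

value_counts of student:
student
Zoe     5
Hana    2
Ivy     2
Ben     1
Max     1
Tom     1
Pia     1
Eli     1
Name: count, dtype: int64

5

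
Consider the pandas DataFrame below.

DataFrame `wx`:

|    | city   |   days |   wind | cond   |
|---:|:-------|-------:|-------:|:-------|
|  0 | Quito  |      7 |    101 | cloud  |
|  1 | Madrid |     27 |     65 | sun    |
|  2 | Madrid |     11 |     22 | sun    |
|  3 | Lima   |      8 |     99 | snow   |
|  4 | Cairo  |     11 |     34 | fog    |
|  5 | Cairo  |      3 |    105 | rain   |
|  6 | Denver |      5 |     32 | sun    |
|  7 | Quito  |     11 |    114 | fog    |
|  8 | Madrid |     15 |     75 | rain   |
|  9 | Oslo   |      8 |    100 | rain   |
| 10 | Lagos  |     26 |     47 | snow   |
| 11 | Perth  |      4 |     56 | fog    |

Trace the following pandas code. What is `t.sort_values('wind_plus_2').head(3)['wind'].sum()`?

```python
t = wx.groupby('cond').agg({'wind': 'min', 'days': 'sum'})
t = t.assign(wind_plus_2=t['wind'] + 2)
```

103

group by cond: min(wind), sum(days):
       wind  days
cond             
cloud   101     7
fog      34    26
rain     75    26
snow     47    34
sun      22    43
add column wind_plus_2 = t['wind'] + 2:
       wind  days  wind_plus_2
cond                          
cloud   101     7          103
fog      34    26           36
rain     75    26           77
snow     47    34           49
sun      22    43           24
sort by wind_plus_2:
       wind  days  wind_plus_2
cond                          
sun      22    43           24
fog      34    26           36
snow     47    34           49
rain     75    26           77
cloud   101     7          103
take first 3 rows:
      wind  days  wind_plus_2
cond                         
sun     22    43           24
fog     34    26           36
snow    47    34           49
Then the sum of column 'wind': 103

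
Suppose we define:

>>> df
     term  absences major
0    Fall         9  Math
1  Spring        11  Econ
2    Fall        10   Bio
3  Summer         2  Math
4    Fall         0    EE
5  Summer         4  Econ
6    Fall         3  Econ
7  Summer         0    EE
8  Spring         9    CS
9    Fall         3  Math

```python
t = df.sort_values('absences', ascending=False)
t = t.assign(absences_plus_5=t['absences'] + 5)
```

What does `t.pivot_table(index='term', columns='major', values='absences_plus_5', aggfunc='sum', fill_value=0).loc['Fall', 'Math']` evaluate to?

sort by absences descending:
     term  absences major
1  Spring        11  Econ
2    Fall        10   Bio
0    Fall         9  Math
8  Spring         9    CS
5  Summer         4  Econ
6    Fall         3  Econ
9    Fall         3  Math
3  Summer         2  Math
4    Fall         0    EE
7  Summer         0    EE
add column absences_plus_5 = t['absences'] + 5:
     term  absences major  absences_plus_5
1  Spring        11  Econ               16
2    Fall        10   Bio               15
0    Fall         9  Math               14
8  Spring         9    CS               14
5  Summer         4  Econ                9
6    Fall         3  Econ                8
9    Fall         3  Math                8
3  Summer         2  Math                7
4    Fall         0    EE                5
7  Summer         0    EE                5
pivot: rows=term, cols=major, sum(absences_plus_5):
major   Bio  CS  EE  Econ  Math
term                           
Fall     15   0   5     8    22
Spring    0  14   0    16     0
Summer    0   0   5     9     7
So loc['Fall', 'Math'] = 22.

22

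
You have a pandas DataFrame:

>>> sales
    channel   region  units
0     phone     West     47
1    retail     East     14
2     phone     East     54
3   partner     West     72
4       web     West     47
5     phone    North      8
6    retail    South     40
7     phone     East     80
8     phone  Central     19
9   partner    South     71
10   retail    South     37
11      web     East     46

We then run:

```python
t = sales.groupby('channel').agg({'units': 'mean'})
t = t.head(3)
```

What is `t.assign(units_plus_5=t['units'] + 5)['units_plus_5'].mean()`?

52.8111111111

group by channel, mean of units:
             units
channel           
partner  71.500000
phone    41.600000
retail   30.333333
web      46.500000
take first 3 rows:
             units
channel           
partner  71.500000
phone    41.600000
retail   30.333333
add column units_plus_5 = t['units'] + 5:
             units  units_plus_5
channel                         
partner  71.500000     76.500000
phone    41.600000     46.600000
retail   30.333333     35.333333
Reading off the mean of column 'units_plus_5', we get 52.8111111111.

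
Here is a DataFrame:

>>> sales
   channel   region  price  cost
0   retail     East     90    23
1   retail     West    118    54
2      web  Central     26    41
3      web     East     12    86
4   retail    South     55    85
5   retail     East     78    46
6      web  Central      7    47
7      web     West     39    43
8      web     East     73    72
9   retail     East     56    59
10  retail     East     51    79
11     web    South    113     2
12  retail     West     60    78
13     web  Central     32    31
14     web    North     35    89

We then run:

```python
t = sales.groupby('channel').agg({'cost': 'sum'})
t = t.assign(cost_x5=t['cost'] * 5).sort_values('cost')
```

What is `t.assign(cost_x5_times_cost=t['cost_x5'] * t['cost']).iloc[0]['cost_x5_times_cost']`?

group by channel, sum of cost:
         cost
channel      
retail    424
web       411
add column cost_x5 = t['cost'] * 5:
         cost  cost_x5
channel               
retail    424     2120
web       411     2055
sort by cost:
         cost  cost_x5
channel               
web       411     2055
retail    424     2120
add column cost_x5_times_cost = t['cost_x5'] * t['cost']:
         cost  cost_x5  cost_x5_times_cost
channel                                   
web       411     2055              844605
retail    424     2120              898880
Hence 844605.

844605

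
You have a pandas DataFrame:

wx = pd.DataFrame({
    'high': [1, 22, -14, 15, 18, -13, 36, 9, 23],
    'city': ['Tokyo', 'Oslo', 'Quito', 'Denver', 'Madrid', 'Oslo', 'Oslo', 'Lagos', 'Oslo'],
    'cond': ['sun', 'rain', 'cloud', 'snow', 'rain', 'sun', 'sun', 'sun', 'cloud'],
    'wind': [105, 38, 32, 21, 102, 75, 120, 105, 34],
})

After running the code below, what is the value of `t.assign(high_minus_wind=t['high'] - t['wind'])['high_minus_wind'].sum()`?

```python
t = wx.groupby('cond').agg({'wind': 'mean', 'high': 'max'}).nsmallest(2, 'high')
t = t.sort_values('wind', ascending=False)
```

group by cond: mean(wind), max(high):
         wind  high
cond               
cloud   33.00    23
rain    70.00    22
snow    21.00    15
sun    101.25    36
take 2 rows with smallest high:
      wind  high
cond            
snow  21.0    15
rain  70.0    22
sort by wind descending:
      wind  high
cond            
rain  70.0    22
snow  21.0    15
add column high_minus_wind = t['high'] - t['wind']:
      wind  high  high_minus_wind
cond                             
rain  70.0    22            -48.0
snow  21.0    15             -6.0

-54.0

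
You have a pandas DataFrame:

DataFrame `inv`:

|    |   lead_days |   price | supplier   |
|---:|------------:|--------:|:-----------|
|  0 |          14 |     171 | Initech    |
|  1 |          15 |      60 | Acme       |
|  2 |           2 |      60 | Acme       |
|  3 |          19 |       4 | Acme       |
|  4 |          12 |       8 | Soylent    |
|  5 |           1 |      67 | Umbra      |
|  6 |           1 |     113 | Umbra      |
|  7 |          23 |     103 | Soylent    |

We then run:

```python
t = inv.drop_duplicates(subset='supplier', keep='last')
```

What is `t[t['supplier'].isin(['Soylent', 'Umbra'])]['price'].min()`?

103

drop duplicate supplier (keep=last):
   lead_days  price supplier
0         14    171  Initech
3         19      4     Acme
6          1    113    Umbra
7         23    103  Soylent
filter rows where supplier in ['Soylent', 'Umbra']:
   lead_days  price supplier
6          1    113    Umbra
7         23    103  Soylent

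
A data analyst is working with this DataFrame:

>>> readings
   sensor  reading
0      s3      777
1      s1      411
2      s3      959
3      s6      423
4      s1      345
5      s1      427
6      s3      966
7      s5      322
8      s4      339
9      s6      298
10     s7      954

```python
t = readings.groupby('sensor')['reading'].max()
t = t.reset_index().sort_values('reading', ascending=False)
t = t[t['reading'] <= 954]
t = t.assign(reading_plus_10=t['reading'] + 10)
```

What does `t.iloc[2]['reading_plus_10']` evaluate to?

group by sensor, max of reading:
sensor
s1    427
s3    966
s4    339
s5    322
s6    423
s7    954
Name: reading, dtype: int64
reset_index():
  sensor  reading
0     s1      427
1     s3      966
2     s4      339
3     s5      322
4     s6      423
5     s7      954
sort by reading descending:
  sensor  reading
1     s3      966
5     s7      954
0     s1      427
4     s6      423
2     s4      339
3     s5      322
filter rows where reading <= 954:
  sensor  reading
5     s7      954
0     s1      427
4     s6      423
2     s4      339
3     s5      322
add column reading_plus_10 = t['reading'] + 10:
  sensor  reading  reading_plus_10
5     s7      954              964
0     s1      427              437
4     s6      423              433
2     s4      339              349
3     s5      322              332

433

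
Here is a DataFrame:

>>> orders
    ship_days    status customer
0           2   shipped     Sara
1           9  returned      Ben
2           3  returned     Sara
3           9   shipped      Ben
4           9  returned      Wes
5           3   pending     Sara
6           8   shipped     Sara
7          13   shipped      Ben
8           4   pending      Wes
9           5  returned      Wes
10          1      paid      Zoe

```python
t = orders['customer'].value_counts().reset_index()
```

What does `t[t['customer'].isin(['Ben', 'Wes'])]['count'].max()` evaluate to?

value_counts of customer:
customer
Sara    4
Ben     3
Wes     3
Zoe     1
Name: count, dtype: int64
reset_index():
  customer  count
0     Sara      4
1      Ben      3
2      Wes      3
3      Zoe      1
filter rows where customer in ['Ben', 'Wes']:
  customer  count
1      Ben      3
2      Wes      3

3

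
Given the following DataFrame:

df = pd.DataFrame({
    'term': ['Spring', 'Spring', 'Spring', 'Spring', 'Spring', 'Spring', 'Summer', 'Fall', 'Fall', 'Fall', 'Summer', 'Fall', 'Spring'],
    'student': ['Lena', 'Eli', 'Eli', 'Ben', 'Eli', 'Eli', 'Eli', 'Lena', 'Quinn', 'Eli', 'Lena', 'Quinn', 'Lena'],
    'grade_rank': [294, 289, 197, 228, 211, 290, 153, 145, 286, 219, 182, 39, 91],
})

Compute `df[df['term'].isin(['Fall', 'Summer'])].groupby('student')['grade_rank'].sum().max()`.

filter rows where term in ['Fall', 'Summer']:
      term student  grade_rank
6   Summer     Eli         153
7     Fall    Lena         145
8     Fall   Quinn         286
9     Fall     Eli         219
10  Summer    Lena         182
11    Fall   Quinn          39
group by student, sum of grade_rank:
student
Eli      372
Lena     327
Quinn    325
Name: grade_rank, dtype: int64
The max of the resulting series is 372.

372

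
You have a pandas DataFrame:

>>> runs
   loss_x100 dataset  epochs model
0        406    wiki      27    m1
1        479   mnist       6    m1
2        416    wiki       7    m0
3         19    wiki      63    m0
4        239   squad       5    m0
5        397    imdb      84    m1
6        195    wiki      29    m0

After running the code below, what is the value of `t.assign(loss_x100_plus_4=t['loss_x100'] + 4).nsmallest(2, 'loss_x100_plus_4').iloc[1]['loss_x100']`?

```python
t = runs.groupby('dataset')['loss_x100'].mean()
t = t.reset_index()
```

259.0

group by dataset, mean of loss_x100:
dataset
imdb     397.0
mnist    479.0
squad    239.0
wiki     259.0
Name: loss_x100, dtype: float64
reset_index():
  dataset  loss_x100
0    imdb      397.0
1   mnist      479.0
2   squad      239.0
3    wiki      259.0
add column loss_x100_plus_4 = t['loss_x100'] + 4:
  dataset  loss_x100  loss_x100_plus_4
0    imdb      397.0             401.0
1   mnist      479.0             483.0
2   squad      239.0             243.0
3    wiki      259.0             263.0
take 2 rows with smallest loss_x100_plus_4:
  dataset  loss_x100  loss_x100_plus_4
2   squad      239.0             243.0
3    wiki      259.0             263.0
The value at position 1, column 'loss_x100' is 259.0.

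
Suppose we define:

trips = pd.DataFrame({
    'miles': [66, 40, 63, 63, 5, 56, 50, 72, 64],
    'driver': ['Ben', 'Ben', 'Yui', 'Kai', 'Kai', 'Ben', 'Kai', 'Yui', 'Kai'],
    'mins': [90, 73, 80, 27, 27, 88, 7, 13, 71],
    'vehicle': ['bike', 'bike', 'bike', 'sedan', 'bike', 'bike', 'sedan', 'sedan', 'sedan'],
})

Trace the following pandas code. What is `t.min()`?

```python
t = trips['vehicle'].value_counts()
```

4

value_counts of vehicle:
vehicle
bike     5
sedan    4
Name: count, dtype: int64
So min() = 4.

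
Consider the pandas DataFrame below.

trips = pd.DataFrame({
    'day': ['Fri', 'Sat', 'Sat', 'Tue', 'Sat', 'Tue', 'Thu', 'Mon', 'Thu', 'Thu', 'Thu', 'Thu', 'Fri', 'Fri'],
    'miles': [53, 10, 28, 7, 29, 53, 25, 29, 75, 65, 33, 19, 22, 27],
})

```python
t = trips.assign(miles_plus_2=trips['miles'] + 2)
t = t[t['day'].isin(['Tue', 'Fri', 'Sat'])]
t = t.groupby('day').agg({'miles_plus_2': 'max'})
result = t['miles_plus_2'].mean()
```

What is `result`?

47.0

add column miles_plus_2 = trips['miles'] + 2:
    day  miles  miles_plus_2
0   Fri     53            55
1   Sat     10            12
2   Sat     28            30
3   Tue      7             9
4   Sat     29            31
5   Tue     53            55
6   Thu     25            27
7   Mon     29            31
8   Thu     75            77
9   Thu     65            67
10  Thu     33            35
11  Thu     19            21
12  Fri     22            24
13  Fri     27            29
filter rows where day in ['Tue', 'Fri', 'Sat']:
    day  miles  miles_plus_2
0   Fri     53            55
1   Sat     10            12
2   Sat     28            30
3   Tue      7             9
4   Sat     29            31
5   Tue     53            55
12  Fri     22            24
13  Fri     27            29
group by day, max of miles_plus_2:
     miles_plus_2
day              
Fri            55
Sat            31
Tue            55
Finally, mean of column 'miles_plus_2' = 47.0.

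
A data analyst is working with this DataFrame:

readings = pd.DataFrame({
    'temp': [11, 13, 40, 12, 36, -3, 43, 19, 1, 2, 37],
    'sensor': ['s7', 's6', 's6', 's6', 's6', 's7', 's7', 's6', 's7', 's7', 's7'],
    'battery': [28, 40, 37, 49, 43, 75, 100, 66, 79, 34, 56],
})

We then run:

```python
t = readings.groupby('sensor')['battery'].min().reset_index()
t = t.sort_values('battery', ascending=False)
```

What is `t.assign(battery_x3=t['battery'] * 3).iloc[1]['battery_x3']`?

84

group by sensor, min of battery:
sensor
s6    37
s7    28
Name: battery, dtype: int64
reset_index():
  sensor  battery
0     s6       37
1     s7       28
sort by battery descending:
  sensor  battery
0     s6       37
1     s7       28
add column battery_x3 = t['battery'] * 3:
  sensor  battery  battery_x3
0     s6       37         111
1     s7       28          84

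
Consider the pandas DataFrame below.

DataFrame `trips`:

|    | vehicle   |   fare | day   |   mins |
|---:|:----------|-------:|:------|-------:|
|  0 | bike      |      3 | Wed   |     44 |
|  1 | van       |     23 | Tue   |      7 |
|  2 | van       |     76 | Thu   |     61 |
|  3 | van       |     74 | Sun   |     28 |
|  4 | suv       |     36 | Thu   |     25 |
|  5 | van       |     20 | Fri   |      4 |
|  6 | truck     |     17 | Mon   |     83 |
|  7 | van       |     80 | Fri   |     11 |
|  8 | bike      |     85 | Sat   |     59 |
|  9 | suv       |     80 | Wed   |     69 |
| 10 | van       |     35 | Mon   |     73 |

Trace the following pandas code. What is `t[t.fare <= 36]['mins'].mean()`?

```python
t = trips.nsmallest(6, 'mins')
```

20.0

take 6 rows with smallest mins:
  vehicle  fare  day  mins
5     van    20  Fri     4
1     van    23  Tue     7
7     van    80  Fri    11
4     suv    36  Thu    25
3     van    74  Sun    28
0    bike     3  Wed    44
filter rows where fare <= 36:
  vehicle  fare  day  mins
5     van    20  Fri     4
1     van    23  Tue     7
4     suv    36  Thu    25
0    bike     3  Wed    44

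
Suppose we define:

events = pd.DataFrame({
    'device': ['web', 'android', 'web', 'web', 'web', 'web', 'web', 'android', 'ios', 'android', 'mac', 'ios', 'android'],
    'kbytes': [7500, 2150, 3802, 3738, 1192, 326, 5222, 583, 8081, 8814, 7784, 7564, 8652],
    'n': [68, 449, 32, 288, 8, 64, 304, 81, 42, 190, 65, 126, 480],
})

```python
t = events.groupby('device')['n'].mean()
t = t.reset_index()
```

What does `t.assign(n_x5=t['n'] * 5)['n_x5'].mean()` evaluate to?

720.416666667

group by device, mean of n:
device
android    300.000000
ios         84.000000
mac         65.000000
web        127.333333
Name: n, dtype: float64
reset_index():
    device           n
0  android  300.000000
1      ios   84.000000
2      mac   65.000000
3      web  127.333333
add column n_x5 = t['n'] * 5:
    device           n         n_x5
0  android  300.000000  1500.000000
1      ios   84.000000   420.000000
2      mac   65.000000   325.000000
3      web  127.333333   636.666667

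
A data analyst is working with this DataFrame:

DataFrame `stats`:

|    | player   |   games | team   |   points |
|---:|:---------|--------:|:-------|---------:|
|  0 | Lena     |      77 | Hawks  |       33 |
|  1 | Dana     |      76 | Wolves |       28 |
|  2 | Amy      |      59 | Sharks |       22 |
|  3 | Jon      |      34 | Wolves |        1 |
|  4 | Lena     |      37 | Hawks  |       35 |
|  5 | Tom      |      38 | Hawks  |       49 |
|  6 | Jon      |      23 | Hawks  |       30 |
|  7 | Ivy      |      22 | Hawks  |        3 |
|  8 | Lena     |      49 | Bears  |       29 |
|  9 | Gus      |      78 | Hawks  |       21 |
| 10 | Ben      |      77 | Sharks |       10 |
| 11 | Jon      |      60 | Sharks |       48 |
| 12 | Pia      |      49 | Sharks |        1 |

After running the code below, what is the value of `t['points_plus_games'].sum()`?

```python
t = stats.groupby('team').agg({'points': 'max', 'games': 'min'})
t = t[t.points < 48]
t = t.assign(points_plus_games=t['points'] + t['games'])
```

140

group by team: max(points), min(games):
        points  games
team                 
Bears       29     49
Hawks       49     22
Sharks      48     49
Wolves      28     34
filter rows where points < 48:
        points  games
team                 
Bears       29     49
Wolves      28     34
add column points_plus_games = t['points'] + t['games']:
        points  games  points_plus_games
team                                    
Bears       29     49                 78
Wolves      28     34                 62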